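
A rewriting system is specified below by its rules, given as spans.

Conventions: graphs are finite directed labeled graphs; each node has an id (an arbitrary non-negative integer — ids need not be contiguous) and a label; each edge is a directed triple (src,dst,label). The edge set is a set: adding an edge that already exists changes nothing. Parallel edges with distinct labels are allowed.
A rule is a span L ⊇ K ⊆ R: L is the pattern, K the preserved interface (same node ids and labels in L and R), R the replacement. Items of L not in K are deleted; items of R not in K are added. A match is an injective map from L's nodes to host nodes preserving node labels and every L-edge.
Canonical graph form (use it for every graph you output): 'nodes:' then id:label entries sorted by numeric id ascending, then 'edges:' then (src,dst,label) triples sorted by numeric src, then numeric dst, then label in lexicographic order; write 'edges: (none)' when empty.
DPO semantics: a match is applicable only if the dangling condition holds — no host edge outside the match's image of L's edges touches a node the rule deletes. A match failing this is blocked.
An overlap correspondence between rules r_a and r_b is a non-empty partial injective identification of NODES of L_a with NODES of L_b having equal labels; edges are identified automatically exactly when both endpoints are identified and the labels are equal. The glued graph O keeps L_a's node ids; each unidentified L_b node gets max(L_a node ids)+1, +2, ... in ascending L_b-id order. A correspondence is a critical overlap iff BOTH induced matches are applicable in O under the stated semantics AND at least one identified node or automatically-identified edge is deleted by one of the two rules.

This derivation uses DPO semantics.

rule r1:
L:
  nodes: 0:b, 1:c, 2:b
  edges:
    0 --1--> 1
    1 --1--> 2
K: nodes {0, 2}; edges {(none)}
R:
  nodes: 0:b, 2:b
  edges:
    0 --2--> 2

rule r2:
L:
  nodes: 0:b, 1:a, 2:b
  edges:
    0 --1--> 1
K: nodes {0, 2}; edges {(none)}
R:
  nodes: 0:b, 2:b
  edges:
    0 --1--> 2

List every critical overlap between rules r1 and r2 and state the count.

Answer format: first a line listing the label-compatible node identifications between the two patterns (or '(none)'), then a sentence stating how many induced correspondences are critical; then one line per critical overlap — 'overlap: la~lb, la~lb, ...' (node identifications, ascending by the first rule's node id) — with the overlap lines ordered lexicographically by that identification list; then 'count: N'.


label-compatible node identifications between L(r1) and L(r2): 0~0, 0~2, 2~0, 2~2
0 of the induced correspondences are critical overlaps of r1 and r2.
count: 0


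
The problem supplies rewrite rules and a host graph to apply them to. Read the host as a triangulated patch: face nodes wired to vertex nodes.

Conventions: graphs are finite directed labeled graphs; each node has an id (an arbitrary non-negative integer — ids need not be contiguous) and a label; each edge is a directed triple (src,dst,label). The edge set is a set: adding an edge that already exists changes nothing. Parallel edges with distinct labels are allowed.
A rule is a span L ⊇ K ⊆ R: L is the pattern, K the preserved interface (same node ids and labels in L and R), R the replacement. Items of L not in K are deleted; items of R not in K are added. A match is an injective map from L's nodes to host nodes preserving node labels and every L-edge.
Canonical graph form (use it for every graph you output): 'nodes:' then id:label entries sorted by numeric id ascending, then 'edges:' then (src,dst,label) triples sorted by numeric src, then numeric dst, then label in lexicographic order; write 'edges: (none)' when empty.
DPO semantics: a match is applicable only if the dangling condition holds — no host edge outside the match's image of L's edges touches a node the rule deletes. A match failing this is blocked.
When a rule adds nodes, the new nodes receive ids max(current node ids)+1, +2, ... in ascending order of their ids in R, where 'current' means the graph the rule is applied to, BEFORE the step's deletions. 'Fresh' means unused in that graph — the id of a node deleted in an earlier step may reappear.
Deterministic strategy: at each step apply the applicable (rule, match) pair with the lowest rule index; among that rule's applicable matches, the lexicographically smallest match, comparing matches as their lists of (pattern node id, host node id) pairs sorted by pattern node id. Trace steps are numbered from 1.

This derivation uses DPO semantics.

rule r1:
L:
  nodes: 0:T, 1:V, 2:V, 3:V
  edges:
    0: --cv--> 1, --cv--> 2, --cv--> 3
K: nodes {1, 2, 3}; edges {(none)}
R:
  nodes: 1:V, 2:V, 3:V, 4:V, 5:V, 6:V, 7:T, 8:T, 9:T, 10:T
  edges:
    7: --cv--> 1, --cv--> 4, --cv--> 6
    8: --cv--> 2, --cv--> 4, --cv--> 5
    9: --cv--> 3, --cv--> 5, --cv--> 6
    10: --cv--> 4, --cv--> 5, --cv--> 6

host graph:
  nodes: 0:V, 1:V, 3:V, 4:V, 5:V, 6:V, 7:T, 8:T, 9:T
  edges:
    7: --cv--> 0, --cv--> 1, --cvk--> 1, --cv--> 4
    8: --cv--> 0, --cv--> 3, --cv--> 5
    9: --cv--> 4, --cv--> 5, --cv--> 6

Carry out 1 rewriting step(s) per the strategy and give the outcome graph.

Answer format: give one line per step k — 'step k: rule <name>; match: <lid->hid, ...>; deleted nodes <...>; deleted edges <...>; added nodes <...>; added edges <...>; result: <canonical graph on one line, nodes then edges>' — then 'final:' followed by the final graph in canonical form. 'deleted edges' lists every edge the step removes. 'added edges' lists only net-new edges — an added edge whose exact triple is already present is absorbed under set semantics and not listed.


step 1: rule r1; match: 0->8, 1->0, 2->3, 3->5; deleted nodes 8; deleted edges (8,0,cv); (8,3,cv); (8,5,cv); added nodes 10, 11, 12, 13, 14, 15, 16; added edges (13,0,cv); (13,10,cv); (13,12,cv); (14,3,cv); (14,10,cv); (14,11,cv); (15,5,cv); (15,11,cv); (15,12,cv); (16,10,cv); (16,11,cv); (16,12,cv); result: nodes: 0:V, 1:V, 3:V, 4:V, 5:V, 6:V, 7:T, 9:T, 10:V, 11:V, 12:V, 13:T, 14:T, 15:T, 16:T edges: (7,0,cv); (7,1,cv); (7,1,cvk); (7,4,cv); (9,4,cv); (9,5,cv); (9,6,cv); (13,0,cv); (13,10,cv); (13,12,cv); (14,3,cv); (14,10,cv); (14,11,cv); (15,5,cv); (15,11,cv); (15,12,cv); (16,10,cv); (16,11,cv); (16,12,cv)
final:
nodes: 0:V, 1:V, 3:V, 4:V, 5:V, 6:V, 7:T, 9:T, 10:V, 11:V, 12:V, 13:T, 14:T, 15:T, 16:T
edges: (7,0,cv); (7,1,cv); (7,1,cvk); (7,4,cv); (9,4,cv); (9,5,cv); (9,6,cv); (13,0,cv); (13,10,cv); (13,12,cv); (14,3,cv); (14,10,cv); (14,11,cv); (15,5,cv); (15,11,cv); (15,12,cv); (16,10,cv); (16,11,cv); (16,12,cv)


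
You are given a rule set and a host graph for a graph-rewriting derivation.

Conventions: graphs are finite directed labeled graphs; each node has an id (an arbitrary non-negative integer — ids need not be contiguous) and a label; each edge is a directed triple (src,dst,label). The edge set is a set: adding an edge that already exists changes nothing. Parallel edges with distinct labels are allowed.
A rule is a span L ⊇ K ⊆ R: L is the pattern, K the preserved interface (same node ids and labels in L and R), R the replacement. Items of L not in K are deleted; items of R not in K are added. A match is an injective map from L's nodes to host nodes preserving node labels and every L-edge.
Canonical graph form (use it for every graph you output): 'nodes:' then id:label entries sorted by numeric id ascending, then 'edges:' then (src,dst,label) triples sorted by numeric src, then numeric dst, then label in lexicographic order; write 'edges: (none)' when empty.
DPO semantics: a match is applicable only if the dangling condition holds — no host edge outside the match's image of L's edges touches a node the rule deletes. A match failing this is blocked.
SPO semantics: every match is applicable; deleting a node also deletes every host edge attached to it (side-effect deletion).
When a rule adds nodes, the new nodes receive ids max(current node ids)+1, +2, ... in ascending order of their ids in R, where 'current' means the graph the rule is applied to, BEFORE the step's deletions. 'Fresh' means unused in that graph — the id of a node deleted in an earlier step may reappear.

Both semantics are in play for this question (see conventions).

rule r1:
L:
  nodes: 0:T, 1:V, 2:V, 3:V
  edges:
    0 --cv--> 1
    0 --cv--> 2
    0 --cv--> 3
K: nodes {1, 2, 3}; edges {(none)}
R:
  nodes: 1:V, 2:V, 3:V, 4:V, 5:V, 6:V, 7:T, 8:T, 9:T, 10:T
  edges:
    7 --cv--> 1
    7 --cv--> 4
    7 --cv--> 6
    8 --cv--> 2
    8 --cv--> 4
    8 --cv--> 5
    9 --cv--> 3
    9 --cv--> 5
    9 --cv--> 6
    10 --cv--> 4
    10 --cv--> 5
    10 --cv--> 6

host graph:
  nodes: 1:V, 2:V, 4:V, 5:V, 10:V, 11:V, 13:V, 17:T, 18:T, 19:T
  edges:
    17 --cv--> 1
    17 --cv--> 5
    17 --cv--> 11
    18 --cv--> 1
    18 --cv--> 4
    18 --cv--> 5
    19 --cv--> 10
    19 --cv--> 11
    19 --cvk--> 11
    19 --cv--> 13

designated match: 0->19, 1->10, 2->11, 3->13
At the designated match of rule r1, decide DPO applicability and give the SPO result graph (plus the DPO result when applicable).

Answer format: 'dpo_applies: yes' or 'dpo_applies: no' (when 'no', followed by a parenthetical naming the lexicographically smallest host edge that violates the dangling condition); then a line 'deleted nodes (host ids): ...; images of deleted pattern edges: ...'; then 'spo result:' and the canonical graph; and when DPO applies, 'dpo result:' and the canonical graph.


dpo_applies: no
(the rule deletes node 19, which keeps host edge (19,11,cvk) outside the match image — the dangling condition fails, DPO blocks; SPO proceeds and side-deletes such edges)
deleted nodes (host ids): 19; images of deleted pattern edges: (19,10,cv); (19,11,cv); (19,13,cv)
spo result:
nodes: 1:V, 2:V, 4:V, 5:V, 10:V, 11:V, 13:V, 17:T, 18:T, 20:V, 21:V, 22:V, 23:T, 24:T, 25:T, 26:T
edges: (17,1,cv); (17,5,cv); (17,11,cv); (18,1,cv); (18,4,cv); (18,5,cv); (23,10,cv); (23,20,cv); (23,22,cv); (24,11,cv); (24,20,cv); (24,21,cv); (25,13,cv); (25,21,cv); (25,22,cv); (26,20,cv); (26,21,cv); (26,22,cv)


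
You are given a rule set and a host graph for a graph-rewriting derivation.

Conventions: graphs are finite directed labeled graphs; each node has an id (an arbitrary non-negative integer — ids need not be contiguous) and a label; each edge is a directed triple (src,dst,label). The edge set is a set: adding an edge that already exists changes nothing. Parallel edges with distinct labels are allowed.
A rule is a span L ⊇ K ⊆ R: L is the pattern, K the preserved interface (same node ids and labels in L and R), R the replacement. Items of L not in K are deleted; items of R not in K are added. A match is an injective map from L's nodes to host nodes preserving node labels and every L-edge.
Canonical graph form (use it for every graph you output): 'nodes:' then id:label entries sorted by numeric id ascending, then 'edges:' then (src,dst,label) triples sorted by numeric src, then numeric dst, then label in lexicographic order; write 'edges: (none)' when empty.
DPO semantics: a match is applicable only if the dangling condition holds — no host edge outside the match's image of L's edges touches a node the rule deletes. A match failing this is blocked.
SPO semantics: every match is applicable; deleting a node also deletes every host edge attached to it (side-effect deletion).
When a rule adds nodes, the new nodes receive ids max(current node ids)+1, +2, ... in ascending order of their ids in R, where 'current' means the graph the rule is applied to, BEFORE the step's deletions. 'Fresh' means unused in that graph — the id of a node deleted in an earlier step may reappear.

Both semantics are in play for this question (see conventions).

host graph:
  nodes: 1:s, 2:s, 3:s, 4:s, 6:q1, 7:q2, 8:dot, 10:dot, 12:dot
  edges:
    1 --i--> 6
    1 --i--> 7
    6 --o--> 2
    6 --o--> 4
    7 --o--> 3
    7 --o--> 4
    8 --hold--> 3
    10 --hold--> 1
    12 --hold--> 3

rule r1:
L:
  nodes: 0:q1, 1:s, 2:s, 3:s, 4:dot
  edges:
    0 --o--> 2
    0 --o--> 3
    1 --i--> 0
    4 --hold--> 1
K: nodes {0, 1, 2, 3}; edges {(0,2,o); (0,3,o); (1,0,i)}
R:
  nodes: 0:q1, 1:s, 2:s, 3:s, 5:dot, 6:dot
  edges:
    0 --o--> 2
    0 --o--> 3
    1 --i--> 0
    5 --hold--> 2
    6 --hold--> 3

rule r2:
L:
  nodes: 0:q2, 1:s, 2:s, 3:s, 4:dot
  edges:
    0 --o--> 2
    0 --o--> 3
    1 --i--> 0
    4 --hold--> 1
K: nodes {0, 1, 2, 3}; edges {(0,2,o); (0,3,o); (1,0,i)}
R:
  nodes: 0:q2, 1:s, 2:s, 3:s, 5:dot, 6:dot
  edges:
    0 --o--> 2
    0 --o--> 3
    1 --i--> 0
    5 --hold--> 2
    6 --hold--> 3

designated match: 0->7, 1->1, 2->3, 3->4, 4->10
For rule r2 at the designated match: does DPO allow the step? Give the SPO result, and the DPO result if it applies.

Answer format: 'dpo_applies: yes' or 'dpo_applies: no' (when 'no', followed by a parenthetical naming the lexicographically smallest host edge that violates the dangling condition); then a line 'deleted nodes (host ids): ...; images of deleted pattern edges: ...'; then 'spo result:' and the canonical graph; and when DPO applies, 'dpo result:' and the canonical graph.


dpo_applies: yes
deleted nodes (host ids): 10; images of deleted pattern edges: (10,1,hold)
spo result:
nodes: 1:s, 2:s, 3:s, 4:s, 6:q1, 7:q2, 8:dot, 12:dot, 13:dot, 14:dot
edges: (1,6,i); (1,7,i); (6,2,o); (6,4,o); (7,3,o); (7,4,o); (8,3,hold); (12,3,hold); (13,3,hold); (14,4,hold)
dpo result:
nodes: 1:s, 2:s, 3:s, 4:s, 6:q1, 7:q2, 8:dot, 12:dot, 13:dot, 14:dot
edges: (1,6,i); (1,7,i); (6,2,o); (6,4,o); (7,3,o); (7,4,o); (8,3,hold); (12,3,hold); (13,3,hold); (14,4,hold)


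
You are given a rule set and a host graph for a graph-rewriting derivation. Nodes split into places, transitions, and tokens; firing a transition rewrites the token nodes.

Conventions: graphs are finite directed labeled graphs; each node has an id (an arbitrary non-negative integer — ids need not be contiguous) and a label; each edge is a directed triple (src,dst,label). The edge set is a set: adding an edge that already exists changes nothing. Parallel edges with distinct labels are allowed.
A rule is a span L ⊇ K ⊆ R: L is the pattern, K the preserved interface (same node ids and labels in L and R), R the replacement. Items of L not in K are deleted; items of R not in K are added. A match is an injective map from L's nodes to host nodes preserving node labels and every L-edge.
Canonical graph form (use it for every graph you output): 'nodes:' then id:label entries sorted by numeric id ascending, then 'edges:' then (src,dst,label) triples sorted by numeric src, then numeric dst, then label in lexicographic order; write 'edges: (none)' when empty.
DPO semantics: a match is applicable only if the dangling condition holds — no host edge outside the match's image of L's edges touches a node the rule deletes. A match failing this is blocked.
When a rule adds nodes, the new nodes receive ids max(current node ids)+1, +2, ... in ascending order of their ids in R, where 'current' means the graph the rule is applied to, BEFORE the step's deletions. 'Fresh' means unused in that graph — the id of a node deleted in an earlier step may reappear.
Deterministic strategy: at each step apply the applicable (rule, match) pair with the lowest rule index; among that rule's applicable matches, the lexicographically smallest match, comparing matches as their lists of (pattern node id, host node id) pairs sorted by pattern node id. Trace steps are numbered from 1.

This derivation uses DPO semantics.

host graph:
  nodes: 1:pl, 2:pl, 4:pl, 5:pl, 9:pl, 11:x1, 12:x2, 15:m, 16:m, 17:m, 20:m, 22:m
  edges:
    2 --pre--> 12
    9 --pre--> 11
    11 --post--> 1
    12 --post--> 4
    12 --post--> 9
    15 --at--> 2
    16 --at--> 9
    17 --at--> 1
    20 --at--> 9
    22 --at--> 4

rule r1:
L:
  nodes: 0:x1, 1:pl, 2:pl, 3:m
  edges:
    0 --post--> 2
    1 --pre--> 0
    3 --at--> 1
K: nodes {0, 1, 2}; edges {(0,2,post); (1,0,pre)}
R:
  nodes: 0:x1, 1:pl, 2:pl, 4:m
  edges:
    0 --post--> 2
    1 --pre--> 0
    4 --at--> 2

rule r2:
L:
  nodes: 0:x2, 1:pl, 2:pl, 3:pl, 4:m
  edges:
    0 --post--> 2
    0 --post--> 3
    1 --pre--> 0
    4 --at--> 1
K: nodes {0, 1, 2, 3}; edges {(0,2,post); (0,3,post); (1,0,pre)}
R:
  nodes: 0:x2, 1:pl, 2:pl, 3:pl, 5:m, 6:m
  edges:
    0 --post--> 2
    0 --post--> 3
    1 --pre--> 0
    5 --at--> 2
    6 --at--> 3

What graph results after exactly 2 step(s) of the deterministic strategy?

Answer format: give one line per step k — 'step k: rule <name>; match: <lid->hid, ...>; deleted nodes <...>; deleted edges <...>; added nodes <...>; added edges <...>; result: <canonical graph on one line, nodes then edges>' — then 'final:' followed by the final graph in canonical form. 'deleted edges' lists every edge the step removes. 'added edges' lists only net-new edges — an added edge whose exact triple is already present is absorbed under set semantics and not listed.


step 1: rule r1; match: 0->11, 1->9, 2->1, 3->16; deleted nodes 16; deleted edges (16,9,at); added nodes 23; added edges (23,1,at); result: nodes: 1:pl, 2:pl, 4:pl, 5:pl, 9:pl, 11:x1, 12:x2, 15:m, 17:m, 20:m, 22:m, 23:m edges: (2,12,pre); (9,11,pre); (11,1,post); (12,4,post); (12,9,post); (15,2,at); (17,1,at); (20,9,at); (22,4,at); (23,1,at)
step 2: rule r1; match: 0->11, 1->9, 2->1, 3->20; deleted nodes 20; deleted edges (20,9,at); added nodes 24; added edges (24,1,at); result: nodes: 1:pl, 2:pl, 4:pl, 5:pl, 9:pl, 11:x1, 12:x2, 15:m, 17:m, 22:m, 23:m, 24:m edges: (2,12,pre); (9,11,pre); (11,1,post); (12,4,post); (12,9,post); (15,2,at); (17,1,at); (22,4,at); (23,1,at); (24,1,at)
final:
nodes: 1:pl, 2:pl, 4:pl, 5:pl, 9:pl, 11:x1, 12:x2, 15:m, 17:m, 22:m, 23:m, 24:m
edges: (2,12,pre); (9,11,pre); (11,1,post); (12,4,post); (12,9,post); (15,2,at); (17,1,at); (22,4,at); (23,1,at); (24,1,at)


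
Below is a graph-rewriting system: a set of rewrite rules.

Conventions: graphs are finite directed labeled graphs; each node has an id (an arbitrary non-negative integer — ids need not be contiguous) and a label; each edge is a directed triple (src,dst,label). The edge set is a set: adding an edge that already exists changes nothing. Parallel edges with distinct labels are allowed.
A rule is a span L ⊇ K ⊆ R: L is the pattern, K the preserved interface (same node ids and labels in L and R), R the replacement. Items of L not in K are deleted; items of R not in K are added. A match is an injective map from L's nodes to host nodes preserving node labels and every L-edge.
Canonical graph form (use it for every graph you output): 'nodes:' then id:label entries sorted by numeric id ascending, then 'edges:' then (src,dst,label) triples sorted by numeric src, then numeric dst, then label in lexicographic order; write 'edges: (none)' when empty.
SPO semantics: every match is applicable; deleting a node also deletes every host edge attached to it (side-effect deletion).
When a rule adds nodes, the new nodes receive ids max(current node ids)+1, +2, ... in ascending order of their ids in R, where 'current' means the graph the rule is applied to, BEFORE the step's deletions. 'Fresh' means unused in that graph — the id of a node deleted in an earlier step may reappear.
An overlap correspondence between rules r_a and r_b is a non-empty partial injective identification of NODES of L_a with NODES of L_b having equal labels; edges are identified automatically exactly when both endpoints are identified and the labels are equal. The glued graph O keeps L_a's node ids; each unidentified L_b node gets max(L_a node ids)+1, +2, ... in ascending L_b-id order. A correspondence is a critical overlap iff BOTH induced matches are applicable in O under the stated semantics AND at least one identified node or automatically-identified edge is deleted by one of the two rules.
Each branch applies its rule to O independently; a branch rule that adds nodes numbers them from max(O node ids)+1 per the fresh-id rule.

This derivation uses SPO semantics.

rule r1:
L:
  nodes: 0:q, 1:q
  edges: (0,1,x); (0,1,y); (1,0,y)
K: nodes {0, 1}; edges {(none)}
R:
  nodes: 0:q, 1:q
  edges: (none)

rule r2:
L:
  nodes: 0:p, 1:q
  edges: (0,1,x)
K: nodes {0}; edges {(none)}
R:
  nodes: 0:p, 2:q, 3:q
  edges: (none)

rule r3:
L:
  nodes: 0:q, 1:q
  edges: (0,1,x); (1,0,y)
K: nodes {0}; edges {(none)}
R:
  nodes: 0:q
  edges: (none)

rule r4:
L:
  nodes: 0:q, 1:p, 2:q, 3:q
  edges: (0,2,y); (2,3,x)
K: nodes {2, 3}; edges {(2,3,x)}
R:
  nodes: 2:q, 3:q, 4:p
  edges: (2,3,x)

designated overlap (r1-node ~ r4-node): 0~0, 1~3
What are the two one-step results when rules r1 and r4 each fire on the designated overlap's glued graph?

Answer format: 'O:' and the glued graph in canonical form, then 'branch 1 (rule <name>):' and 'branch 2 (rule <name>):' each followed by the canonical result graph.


O:
nodes: 0:q, 1:q, 2:p, 3:q
edges: (0,1,x); (0,1,y); (0,3,y); (1,0,y); (3,1,x)
branch 1 (rule r1):
nodes: 0:q, 1:q, 2:p, 3:q
edges: (0,3,y); (3,1,x)
branch 2 (rule r4):
nodes: 1:q, 3:q, 4:p
edges: (3,1,x)


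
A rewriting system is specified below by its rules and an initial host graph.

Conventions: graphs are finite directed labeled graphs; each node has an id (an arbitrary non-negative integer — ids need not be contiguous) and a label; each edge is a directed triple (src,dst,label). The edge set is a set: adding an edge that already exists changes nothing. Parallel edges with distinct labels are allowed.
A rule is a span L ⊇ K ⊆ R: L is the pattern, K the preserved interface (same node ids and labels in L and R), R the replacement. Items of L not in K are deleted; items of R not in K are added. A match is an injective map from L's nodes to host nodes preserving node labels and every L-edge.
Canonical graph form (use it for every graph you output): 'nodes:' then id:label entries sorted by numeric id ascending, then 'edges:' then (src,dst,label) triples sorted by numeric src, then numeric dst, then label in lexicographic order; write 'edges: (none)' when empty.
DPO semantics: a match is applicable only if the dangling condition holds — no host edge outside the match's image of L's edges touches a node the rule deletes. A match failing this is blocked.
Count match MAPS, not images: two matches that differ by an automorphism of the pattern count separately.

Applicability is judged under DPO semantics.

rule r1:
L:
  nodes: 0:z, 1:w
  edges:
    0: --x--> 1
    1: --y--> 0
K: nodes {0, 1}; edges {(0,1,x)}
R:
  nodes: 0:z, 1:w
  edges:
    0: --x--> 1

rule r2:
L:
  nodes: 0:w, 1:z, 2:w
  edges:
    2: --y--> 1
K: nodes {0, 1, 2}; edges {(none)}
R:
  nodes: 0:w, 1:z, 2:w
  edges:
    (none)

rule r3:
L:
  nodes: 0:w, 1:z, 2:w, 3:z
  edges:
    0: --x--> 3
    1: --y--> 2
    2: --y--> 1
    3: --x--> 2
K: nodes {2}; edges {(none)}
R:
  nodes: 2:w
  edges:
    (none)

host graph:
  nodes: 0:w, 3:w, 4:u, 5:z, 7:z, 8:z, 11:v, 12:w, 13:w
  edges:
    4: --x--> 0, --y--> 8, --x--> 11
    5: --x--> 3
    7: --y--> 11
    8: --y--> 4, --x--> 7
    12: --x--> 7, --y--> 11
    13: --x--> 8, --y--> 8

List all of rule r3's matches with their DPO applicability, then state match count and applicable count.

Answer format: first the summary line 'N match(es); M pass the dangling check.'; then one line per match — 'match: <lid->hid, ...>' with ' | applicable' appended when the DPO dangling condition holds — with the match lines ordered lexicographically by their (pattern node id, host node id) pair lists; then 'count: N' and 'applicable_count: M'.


0 match(es); 0 pass the dangling check.
count: 0
applicable_count: 0


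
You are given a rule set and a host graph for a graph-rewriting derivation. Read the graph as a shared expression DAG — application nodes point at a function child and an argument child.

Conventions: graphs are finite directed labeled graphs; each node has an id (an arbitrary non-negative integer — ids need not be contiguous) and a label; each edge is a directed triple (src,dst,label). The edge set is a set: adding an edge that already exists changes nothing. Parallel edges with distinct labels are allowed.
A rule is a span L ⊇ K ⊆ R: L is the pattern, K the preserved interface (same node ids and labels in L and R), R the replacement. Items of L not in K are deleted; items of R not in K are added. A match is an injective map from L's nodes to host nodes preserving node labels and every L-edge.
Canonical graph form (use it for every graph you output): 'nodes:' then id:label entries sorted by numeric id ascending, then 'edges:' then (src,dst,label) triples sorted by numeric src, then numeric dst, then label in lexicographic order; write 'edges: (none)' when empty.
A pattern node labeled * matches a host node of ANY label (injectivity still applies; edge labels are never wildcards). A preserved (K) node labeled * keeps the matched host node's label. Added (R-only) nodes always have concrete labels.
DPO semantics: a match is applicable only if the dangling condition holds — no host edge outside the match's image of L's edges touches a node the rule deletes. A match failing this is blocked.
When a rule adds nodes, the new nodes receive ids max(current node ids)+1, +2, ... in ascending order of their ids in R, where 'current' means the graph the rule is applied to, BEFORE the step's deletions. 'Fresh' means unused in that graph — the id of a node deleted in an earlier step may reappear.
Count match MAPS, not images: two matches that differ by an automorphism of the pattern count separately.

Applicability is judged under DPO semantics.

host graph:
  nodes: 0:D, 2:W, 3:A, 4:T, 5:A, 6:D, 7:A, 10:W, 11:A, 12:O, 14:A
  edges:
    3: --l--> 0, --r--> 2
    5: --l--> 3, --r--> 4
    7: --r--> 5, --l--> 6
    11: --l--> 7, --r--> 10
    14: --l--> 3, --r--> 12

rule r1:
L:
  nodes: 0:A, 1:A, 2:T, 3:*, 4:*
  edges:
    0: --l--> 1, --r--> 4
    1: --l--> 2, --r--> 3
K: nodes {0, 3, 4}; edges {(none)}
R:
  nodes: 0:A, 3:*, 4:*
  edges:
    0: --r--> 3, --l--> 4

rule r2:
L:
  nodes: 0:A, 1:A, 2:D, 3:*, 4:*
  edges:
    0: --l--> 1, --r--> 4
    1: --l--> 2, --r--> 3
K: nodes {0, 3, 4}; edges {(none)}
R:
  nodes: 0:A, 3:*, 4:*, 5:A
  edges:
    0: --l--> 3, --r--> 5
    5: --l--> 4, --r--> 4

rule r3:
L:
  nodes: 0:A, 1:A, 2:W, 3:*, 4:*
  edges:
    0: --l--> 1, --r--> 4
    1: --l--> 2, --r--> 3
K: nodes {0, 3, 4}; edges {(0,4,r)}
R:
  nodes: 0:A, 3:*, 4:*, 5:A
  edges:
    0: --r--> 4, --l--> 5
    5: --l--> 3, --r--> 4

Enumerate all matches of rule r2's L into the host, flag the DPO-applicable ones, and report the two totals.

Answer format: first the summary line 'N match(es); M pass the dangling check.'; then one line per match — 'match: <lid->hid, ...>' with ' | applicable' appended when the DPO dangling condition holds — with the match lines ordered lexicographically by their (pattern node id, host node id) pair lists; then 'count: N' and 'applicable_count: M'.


3 match(es); 1 pass the dangling check.
match: 0->5, 1->3, 2->0, 3->2, 4->4
match: 0->11, 1->7, 2->6, 3->5, 4->10 | applicable
match: 0->14, 1->3, 2->0, 3->2, 4->12
count: 3
applicable_count: 1


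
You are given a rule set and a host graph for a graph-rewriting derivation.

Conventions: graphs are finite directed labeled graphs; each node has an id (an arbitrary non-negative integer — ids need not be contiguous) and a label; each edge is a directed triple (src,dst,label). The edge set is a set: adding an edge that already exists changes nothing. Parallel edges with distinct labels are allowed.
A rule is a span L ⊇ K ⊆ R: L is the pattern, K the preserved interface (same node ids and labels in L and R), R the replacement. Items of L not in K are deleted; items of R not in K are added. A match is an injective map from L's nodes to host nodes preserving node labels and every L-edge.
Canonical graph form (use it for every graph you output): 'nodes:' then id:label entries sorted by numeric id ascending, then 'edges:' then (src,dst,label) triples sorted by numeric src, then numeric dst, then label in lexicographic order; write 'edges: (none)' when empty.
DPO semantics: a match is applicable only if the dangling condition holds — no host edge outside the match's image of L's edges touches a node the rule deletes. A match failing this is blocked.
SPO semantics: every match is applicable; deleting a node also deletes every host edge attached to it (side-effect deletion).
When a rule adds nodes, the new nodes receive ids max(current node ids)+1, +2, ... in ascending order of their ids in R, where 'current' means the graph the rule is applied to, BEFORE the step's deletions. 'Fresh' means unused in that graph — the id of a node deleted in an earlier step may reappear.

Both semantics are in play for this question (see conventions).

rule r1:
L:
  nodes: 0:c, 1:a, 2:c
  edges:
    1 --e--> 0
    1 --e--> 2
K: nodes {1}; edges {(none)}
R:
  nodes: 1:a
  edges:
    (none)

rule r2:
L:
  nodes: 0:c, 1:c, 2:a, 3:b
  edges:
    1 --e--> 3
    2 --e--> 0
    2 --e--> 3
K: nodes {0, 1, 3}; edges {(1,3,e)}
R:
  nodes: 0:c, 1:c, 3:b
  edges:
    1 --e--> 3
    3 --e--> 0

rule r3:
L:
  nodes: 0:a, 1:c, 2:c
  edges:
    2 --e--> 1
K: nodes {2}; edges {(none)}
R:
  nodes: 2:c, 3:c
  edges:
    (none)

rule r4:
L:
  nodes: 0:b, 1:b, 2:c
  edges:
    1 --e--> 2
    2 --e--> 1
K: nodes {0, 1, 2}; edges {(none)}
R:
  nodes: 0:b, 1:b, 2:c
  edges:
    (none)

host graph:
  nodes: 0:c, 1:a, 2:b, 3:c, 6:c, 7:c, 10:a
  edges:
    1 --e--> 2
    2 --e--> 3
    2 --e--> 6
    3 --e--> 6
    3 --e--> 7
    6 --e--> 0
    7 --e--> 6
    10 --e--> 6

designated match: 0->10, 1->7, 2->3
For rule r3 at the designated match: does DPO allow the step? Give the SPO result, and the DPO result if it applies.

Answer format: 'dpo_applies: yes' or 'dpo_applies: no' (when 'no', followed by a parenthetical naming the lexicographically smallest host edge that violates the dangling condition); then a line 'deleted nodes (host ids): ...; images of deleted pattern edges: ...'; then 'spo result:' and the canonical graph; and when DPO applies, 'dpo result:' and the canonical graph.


dpo_applies: no
(the rule deletes node 7, which keeps host edge (7,6,e) outside the match image — the dangling condition fails, DPO blocks; SPO proceeds and side-deletes such edges)
deleted nodes (host ids): 7, 10; images of deleted pattern edges: (3,7,e)
spo result:
nodes: 0:c, 1:a, 2:b, 3:c, 6:c, 11:c
edges: (1,2,e); (2,3,e); (2,6,e); (3,6,e); (6,0,e)


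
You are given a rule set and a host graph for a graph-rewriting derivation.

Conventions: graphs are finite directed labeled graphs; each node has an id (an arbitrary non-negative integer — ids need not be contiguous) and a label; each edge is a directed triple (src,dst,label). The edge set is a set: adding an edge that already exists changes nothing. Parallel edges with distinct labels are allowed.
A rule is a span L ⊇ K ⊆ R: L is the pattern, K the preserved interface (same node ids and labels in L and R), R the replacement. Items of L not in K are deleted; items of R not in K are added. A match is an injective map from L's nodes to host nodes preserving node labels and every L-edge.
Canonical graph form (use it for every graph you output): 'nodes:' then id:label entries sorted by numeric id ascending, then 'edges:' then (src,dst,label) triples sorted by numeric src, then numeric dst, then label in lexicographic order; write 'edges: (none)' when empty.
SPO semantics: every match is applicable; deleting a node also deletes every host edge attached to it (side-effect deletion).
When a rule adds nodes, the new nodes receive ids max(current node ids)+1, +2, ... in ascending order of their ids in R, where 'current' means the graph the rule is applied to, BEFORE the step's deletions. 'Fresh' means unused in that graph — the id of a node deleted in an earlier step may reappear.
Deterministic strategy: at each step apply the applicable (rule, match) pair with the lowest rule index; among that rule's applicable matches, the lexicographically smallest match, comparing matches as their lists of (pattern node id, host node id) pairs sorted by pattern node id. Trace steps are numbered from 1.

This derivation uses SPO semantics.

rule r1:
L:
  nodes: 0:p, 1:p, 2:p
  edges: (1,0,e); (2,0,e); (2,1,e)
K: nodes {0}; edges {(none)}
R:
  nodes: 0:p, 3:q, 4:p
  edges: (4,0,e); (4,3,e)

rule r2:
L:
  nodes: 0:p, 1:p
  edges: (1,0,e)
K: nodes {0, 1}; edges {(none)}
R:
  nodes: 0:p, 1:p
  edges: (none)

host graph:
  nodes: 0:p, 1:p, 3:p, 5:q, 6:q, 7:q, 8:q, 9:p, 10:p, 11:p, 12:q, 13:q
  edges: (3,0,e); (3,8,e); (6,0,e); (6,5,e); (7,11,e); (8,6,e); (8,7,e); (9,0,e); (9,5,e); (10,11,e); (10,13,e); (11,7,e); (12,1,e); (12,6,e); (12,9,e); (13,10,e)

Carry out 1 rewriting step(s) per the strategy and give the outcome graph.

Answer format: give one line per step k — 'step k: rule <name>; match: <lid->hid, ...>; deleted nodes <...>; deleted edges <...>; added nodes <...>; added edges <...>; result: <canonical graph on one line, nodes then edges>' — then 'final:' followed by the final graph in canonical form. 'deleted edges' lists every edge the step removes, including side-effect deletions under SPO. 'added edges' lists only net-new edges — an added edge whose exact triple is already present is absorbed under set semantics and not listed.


step 1: rule r2; match: 0->0, 1->3; deleted nodes (none); deleted edges (3,0,e); added nodes (none); added edges (none); result: nodes: 0:p, 1:p, 3:p, 5:q, 6:q, 7:q, 8:q, 9:p, 10:p, 11:p, 12:q, 13:q edges: (3,8,e); (6,0,e); (6,5,e); (7,11,e); (8,6,e); (8,7,e); (9,0,e); (9,5,e); (10,11,e); (10,13,e); (11,7,e); (12,1,e); (12,6,e); (12,9,e); (13,10,e)
final:
nodes: 0:p, 1:p, 3:p, 5:q, 6:q, 7:q, 8:q, 9:p, 10:p, 11:p, 12:q, 13:q
edges: (3,8,e); (6,0,e); (6,5,e); (7,11,e); (8,6,e); (8,7,e); (9,0,e); (9,5,e); (10,11,e); (10,13,e); (11,7,e); (12,1,e); (12,6,e); (12,9,e); (13,10,e)


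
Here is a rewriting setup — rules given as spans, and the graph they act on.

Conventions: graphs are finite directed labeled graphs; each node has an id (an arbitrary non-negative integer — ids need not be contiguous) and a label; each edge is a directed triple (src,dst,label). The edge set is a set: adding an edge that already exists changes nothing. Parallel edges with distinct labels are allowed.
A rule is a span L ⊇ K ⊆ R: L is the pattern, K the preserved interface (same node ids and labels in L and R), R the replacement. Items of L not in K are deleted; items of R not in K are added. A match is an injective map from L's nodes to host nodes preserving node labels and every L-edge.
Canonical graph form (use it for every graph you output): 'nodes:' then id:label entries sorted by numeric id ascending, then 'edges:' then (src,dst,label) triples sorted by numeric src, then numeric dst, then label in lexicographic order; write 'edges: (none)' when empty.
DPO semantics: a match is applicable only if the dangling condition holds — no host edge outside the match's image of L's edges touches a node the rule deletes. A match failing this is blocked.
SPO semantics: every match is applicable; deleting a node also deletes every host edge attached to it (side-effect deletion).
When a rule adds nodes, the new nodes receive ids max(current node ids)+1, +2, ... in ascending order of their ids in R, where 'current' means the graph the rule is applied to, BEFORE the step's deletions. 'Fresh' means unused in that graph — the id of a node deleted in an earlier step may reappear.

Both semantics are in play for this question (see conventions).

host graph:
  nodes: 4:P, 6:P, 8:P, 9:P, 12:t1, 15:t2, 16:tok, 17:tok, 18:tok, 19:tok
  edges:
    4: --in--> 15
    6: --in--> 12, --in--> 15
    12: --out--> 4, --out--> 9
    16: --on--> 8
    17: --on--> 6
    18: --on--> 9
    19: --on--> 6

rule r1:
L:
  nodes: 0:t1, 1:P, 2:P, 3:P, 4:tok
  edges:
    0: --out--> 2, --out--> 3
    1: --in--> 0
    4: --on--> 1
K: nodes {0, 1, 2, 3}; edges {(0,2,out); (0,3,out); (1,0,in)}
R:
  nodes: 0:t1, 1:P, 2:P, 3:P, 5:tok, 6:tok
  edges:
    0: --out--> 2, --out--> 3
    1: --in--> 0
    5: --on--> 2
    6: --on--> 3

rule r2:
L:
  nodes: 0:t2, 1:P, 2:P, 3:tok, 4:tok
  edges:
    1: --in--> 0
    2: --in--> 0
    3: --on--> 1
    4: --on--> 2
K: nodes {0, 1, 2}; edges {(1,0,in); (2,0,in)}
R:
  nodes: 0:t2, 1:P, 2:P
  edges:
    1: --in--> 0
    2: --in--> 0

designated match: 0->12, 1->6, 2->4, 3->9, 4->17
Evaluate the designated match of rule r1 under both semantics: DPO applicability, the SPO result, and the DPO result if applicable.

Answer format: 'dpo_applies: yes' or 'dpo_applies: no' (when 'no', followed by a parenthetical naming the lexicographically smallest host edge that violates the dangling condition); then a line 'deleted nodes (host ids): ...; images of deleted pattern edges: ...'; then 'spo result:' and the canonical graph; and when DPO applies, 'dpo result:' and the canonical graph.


dpo_applies: yes
deleted nodes (host ids): 17; images of deleted pattern edges: (17,6,on)
spo result:
nodes: 4:P, 6:P, 8:P, 9:P, 12:t1, 15:t2, 16:tok, 18:tok, 19:tok, 20:tok, 21:tok
edges: (4,15,in); (6,12,in); (6,15,in); (12,4,out); (12,9,out); (16,8,on); (18,9,on); (19,6,on); (20,4,on); (21,9,on)
dpo result:
nodes: 4:P, 6:P, 8:P, 9:P, 12:t1, 15:t2, 16:tok, 18:tok, 19:tok, 20:tok, 21:tok
edges: (4,15,in); (6,12,in); (6,15,in); (12,4,out); (12,9,out); (16,8,on); (18,9,on); (19,6,on); (20,4,on); (21,9,on)


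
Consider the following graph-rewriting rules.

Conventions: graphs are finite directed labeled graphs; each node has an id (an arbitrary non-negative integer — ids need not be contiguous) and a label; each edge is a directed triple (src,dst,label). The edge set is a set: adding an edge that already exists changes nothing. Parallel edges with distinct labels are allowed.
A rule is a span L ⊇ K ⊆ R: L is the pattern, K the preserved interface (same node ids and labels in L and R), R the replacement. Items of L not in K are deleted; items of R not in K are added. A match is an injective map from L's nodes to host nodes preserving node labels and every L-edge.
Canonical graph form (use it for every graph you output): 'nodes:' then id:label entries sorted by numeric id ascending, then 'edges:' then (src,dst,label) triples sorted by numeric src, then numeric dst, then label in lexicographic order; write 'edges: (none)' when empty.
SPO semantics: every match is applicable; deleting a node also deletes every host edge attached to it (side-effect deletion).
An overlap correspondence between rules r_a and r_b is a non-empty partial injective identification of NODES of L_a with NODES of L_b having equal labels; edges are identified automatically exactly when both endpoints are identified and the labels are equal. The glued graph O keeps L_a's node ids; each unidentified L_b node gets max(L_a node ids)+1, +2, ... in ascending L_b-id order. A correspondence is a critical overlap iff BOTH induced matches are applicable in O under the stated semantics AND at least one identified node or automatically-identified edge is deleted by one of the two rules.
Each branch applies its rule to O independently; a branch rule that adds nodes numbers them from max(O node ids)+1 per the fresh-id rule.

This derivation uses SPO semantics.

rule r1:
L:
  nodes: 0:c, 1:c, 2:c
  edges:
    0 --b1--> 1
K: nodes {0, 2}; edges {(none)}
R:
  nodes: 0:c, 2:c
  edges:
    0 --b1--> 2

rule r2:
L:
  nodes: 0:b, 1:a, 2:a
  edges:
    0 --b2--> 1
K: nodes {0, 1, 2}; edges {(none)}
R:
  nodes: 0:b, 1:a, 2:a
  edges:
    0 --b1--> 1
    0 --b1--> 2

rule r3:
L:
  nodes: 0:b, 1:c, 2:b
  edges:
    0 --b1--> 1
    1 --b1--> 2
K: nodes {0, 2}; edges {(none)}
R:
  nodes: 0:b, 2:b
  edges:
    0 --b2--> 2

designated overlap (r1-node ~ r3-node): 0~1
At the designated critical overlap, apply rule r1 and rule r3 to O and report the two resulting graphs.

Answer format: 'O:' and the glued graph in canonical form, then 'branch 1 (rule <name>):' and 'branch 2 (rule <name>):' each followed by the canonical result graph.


O:
nodes: 0:c, 1:c, 2:c, 3:b, 4:b
edges: (0,1,b1); (0,4,b1); (3,0,b1)
branch 1 (rule r1):
nodes: 0:c, 2:c, 3:b, 4:b
edges: (0,2,b1); (0,4,b1); (3,0,b1)
branch 2 (rule r3):
nodes: 1:c, 2:c, 3:b, 4:b
edges: (3,4,b2)


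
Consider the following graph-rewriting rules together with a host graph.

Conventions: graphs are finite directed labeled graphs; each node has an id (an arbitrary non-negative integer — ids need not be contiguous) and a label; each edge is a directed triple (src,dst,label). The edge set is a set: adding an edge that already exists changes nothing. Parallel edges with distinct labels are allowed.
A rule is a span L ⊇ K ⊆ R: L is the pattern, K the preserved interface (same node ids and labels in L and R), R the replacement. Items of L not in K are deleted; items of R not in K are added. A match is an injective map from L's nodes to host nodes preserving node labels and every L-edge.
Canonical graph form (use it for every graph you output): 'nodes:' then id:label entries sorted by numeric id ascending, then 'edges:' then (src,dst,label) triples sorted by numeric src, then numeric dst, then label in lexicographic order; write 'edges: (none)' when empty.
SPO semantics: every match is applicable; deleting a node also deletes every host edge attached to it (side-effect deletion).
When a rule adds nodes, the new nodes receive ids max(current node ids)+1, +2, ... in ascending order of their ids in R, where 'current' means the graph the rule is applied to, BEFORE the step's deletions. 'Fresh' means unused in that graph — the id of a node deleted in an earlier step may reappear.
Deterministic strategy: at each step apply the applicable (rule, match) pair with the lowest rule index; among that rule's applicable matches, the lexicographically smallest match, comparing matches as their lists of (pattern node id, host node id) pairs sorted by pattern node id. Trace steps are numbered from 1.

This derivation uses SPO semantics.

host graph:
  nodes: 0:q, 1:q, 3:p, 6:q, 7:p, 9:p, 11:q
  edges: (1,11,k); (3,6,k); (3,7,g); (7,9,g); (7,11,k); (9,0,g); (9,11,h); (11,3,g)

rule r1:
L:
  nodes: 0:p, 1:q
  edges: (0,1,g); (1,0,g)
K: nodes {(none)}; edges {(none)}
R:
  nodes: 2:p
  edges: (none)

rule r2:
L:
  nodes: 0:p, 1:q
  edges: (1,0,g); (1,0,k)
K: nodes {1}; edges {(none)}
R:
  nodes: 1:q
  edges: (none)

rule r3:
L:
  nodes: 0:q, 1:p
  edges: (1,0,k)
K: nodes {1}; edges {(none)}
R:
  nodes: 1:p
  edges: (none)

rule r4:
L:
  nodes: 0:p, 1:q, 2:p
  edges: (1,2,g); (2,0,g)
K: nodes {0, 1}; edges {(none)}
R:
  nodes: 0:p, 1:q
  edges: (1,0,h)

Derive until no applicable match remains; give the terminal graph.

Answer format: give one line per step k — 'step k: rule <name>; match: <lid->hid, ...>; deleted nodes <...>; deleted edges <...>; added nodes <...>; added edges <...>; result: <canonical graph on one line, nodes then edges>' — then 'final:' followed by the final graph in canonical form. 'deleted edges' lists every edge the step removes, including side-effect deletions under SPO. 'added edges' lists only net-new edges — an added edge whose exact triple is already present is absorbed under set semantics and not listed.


step 1: rule r3; match: 0->6, 1->3; deleted nodes 6; deleted edges (3,6,k); added nodes (none); added edges (none); result: nodes: 0:q, 1:q, 3:p, 7:p, 9:p, 11:q edges: (1,11,k); (3,7,g); (7,9,g); (7,11,k); (9,0,g); (9,11,h); (11,3,g)
step 2: rule r3; match: 0->11, 1->7; deleted nodes 11; deleted edges (1,11,k); (7,11,k); (9,11,h); (11,3,g); added nodes (none); added edges (none); result: nodes: 0:q, 1:q, 3:p, 7:p, 9:p edges: (3,7,g); (7,9,g); (9,0,g)
final:
nodes: 0:q, 1:q, 3:p, 7:p, 9:p
edges: (3,7,g); (7,9,g); (9,0,g)
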